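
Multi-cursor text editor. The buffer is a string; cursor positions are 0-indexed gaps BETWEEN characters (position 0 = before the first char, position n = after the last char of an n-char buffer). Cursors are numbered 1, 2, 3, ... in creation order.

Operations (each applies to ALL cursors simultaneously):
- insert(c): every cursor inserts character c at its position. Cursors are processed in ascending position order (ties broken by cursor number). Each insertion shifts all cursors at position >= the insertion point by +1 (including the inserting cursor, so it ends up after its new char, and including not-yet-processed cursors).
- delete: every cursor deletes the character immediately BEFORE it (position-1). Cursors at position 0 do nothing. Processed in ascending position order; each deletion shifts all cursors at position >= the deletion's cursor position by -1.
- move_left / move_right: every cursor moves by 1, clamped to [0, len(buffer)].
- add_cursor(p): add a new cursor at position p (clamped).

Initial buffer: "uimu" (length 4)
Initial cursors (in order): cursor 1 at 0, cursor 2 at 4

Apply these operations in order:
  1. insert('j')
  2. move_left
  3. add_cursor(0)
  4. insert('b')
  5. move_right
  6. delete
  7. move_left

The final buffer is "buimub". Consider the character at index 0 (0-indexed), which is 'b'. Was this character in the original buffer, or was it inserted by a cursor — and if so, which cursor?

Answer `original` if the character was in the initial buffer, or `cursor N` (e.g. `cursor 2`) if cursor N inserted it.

After op 1 (insert('j')): buffer="juimuj" (len 6), cursors c1@1 c2@6, authorship 1....2
After op 2 (move_left): buffer="juimuj" (len 6), cursors c1@0 c2@5, authorship 1....2
After op 3 (add_cursor(0)): buffer="juimuj" (len 6), cursors c1@0 c3@0 c2@5, authorship 1....2
After op 4 (insert('b')): buffer="bbjuimubj" (len 9), cursors c1@2 c3@2 c2@8, authorship 131....22
After op 5 (move_right): buffer="bbjuimubj" (len 9), cursors c1@3 c3@3 c2@9, authorship 131....22
After op 6 (delete): buffer="buimub" (len 6), cursors c1@1 c3@1 c2@6, authorship 1....2
After op 7 (move_left): buffer="buimub" (len 6), cursors c1@0 c3@0 c2@5, authorship 1....2
Authorship (.=original, N=cursor N): 1 . . . . 2
Index 0: author = 1

Answer: cursor 1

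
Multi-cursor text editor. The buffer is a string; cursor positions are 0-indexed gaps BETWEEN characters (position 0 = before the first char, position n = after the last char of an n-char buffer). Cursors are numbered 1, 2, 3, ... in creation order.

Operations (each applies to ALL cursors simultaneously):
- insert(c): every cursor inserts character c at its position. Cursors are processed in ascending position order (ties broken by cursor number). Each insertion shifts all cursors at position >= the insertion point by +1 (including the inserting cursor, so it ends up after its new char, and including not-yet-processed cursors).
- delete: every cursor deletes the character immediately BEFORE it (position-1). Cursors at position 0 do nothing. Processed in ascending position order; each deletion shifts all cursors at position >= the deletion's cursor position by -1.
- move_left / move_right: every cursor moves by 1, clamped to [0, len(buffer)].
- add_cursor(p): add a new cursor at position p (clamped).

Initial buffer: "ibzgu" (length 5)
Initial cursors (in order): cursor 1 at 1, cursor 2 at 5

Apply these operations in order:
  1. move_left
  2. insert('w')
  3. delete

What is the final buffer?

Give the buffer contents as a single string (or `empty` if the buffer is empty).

Answer: ibzgu

Derivation:
After op 1 (move_left): buffer="ibzgu" (len 5), cursors c1@0 c2@4, authorship .....
After op 2 (insert('w')): buffer="wibzgwu" (len 7), cursors c1@1 c2@6, authorship 1....2.
After op 3 (delete): buffer="ibzgu" (len 5), cursors c1@0 c2@4, authorship .....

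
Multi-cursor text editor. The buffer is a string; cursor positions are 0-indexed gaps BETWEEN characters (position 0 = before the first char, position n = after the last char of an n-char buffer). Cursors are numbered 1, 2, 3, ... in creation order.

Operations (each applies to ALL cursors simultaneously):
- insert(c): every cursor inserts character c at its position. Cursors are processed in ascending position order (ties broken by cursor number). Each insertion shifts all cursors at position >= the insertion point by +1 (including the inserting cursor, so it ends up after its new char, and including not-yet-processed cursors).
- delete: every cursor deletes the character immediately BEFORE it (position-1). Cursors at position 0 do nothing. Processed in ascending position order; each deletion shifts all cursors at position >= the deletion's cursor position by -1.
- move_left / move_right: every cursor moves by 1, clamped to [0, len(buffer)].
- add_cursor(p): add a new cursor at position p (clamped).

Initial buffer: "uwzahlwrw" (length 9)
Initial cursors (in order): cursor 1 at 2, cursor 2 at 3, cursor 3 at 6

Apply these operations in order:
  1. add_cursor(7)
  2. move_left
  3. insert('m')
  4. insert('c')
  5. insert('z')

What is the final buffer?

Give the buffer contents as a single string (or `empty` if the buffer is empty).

After op 1 (add_cursor(7)): buffer="uwzahlwrw" (len 9), cursors c1@2 c2@3 c3@6 c4@7, authorship .........
After op 2 (move_left): buffer="uwzahlwrw" (len 9), cursors c1@1 c2@2 c3@5 c4@6, authorship .........
After op 3 (insert('m')): buffer="umwmzahmlmwrw" (len 13), cursors c1@2 c2@4 c3@8 c4@10, authorship .1.2...3.4...
After op 4 (insert('c')): buffer="umcwmczahmclmcwrw" (len 17), cursors c1@3 c2@6 c3@11 c4@14, authorship .11.22...33.44...
After op 5 (insert('z')): buffer="umczwmczzahmczlmczwrw" (len 21), cursors c1@4 c2@8 c3@14 c4@18, authorship .111.222...333.444...

Answer: umczwmczzahmczlmczwrw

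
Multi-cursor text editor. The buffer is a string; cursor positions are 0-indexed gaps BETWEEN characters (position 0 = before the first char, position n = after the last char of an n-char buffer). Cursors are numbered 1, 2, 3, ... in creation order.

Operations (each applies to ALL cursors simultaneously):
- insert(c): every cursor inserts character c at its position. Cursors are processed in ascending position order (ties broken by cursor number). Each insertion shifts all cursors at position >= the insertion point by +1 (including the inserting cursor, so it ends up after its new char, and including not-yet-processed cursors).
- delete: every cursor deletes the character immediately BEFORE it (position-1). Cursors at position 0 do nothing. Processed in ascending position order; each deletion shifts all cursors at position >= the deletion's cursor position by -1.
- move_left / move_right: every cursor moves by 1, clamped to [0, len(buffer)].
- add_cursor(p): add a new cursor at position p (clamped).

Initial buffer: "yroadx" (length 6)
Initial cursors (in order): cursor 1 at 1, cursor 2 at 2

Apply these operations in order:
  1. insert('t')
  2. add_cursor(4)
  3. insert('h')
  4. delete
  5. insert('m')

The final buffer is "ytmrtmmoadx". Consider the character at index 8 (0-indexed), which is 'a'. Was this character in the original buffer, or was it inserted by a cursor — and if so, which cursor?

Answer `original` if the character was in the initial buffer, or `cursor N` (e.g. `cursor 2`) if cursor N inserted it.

Answer: original

Derivation:
After op 1 (insert('t')): buffer="ytrtoadx" (len 8), cursors c1@2 c2@4, authorship .1.2....
After op 2 (add_cursor(4)): buffer="ytrtoadx" (len 8), cursors c1@2 c2@4 c3@4, authorship .1.2....
After op 3 (insert('h')): buffer="ythrthhoadx" (len 11), cursors c1@3 c2@7 c3@7, authorship .11.223....
After op 4 (delete): buffer="ytrtoadx" (len 8), cursors c1@2 c2@4 c3@4, authorship .1.2....
After op 5 (insert('m')): buffer="ytmrtmmoadx" (len 11), cursors c1@3 c2@7 c3@7, authorship .11.223....
Authorship (.=original, N=cursor N): . 1 1 . 2 2 3 . . . .
Index 8: author = original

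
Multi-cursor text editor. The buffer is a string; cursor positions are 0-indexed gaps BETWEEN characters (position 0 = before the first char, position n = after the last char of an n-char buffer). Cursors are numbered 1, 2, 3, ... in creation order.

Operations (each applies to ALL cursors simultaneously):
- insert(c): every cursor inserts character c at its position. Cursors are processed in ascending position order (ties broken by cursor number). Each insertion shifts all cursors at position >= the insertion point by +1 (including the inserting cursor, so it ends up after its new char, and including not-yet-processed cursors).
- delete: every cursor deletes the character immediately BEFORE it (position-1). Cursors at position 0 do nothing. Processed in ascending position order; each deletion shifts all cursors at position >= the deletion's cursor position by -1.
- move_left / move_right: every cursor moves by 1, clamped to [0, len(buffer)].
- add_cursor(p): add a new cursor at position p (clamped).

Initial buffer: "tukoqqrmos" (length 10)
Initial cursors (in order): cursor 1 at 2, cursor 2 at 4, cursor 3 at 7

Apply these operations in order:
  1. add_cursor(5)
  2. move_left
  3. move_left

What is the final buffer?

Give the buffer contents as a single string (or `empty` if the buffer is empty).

Answer: tukoqqrmos

Derivation:
After op 1 (add_cursor(5)): buffer="tukoqqrmos" (len 10), cursors c1@2 c2@4 c4@5 c3@7, authorship ..........
After op 2 (move_left): buffer="tukoqqrmos" (len 10), cursors c1@1 c2@3 c4@4 c3@6, authorship ..........
After op 3 (move_left): buffer="tukoqqrmos" (len 10), cursors c1@0 c2@2 c4@3 c3@5, authorship ..........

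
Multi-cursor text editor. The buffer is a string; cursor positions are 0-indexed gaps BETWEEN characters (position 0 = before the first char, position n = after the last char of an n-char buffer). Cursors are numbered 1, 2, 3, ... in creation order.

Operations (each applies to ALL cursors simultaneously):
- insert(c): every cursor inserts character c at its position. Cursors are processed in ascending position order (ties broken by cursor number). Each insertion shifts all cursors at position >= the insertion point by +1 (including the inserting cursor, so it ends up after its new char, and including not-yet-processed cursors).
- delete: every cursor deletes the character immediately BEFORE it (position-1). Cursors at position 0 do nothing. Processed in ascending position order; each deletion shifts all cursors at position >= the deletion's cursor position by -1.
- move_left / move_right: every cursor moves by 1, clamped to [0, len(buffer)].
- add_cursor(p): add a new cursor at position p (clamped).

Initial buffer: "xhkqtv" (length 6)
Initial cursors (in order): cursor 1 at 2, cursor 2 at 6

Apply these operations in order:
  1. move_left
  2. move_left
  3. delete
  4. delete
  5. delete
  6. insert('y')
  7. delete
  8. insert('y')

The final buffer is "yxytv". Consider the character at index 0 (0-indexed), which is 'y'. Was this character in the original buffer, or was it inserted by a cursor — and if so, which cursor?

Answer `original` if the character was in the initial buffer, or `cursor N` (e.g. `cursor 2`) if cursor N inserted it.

Answer: cursor 1

Derivation:
After op 1 (move_left): buffer="xhkqtv" (len 6), cursors c1@1 c2@5, authorship ......
After op 2 (move_left): buffer="xhkqtv" (len 6), cursors c1@0 c2@4, authorship ......
After op 3 (delete): buffer="xhktv" (len 5), cursors c1@0 c2@3, authorship .....
After op 4 (delete): buffer="xhtv" (len 4), cursors c1@0 c2@2, authorship ....
After op 5 (delete): buffer="xtv" (len 3), cursors c1@0 c2@1, authorship ...
After op 6 (insert('y')): buffer="yxytv" (len 5), cursors c1@1 c2@3, authorship 1.2..
After op 7 (delete): buffer="xtv" (len 3), cursors c1@0 c2@1, authorship ...
After op 8 (insert('y')): buffer="yxytv" (len 5), cursors c1@1 c2@3, authorship 1.2..
Authorship (.=original, N=cursor N): 1 . 2 . .
Index 0: author = 1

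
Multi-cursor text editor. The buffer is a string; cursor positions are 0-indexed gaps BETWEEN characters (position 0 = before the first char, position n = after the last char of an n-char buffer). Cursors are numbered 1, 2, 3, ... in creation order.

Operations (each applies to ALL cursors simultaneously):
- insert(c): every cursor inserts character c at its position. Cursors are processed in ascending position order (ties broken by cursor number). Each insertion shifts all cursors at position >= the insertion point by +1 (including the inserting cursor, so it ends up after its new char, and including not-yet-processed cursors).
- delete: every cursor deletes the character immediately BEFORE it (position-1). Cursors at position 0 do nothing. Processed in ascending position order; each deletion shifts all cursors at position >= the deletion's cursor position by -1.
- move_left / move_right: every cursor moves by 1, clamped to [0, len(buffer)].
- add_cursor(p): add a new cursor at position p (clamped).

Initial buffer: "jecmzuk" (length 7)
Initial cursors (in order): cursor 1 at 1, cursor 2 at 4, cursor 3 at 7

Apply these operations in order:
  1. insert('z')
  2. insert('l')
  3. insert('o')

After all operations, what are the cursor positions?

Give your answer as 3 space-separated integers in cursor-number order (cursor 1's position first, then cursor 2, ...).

After op 1 (insert('z')): buffer="jzecmzzukz" (len 10), cursors c1@2 c2@6 c3@10, authorship .1...2...3
After op 2 (insert('l')): buffer="jzlecmzlzukzl" (len 13), cursors c1@3 c2@8 c3@13, authorship .11...22...33
After op 3 (insert('o')): buffer="jzloecmzlozukzlo" (len 16), cursors c1@4 c2@10 c3@16, authorship .111...222...333

Answer: 4 10 16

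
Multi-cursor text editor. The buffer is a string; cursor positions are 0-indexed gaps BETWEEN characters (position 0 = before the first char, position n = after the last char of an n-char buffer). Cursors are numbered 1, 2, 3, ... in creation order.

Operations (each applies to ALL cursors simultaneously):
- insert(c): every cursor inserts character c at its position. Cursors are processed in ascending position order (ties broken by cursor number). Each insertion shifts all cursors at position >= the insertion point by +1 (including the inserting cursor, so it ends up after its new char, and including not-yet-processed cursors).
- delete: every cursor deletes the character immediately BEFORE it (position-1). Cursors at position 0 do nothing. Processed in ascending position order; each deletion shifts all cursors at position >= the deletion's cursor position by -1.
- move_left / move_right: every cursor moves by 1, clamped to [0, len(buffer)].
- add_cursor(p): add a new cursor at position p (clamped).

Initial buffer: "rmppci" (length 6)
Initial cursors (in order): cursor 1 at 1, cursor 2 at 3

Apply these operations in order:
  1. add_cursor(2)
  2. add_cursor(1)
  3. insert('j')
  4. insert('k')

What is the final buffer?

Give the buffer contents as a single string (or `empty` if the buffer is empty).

Answer: rjjkkmjkpjkpci

Derivation:
After op 1 (add_cursor(2)): buffer="rmppci" (len 6), cursors c1@1 c3@2 c2@3, authorship ......
After op 2 (add_cursor(1)): buffer="rmppci" (len 6), cursors c1@1 c4@1 c3@2 c2@3, authorship ......
After op 3 (insert('j')): buffer="rjjmjpjpci" (len 10), cursors c1@3 c4@3 c3@5 c2@7, authorship .14.3.2...
After op 4 (insert('k')): buffer="rjjkkmjkpjkpci" (len 14), cursors c1@5 c4@5 c3@8 c2@11, authorship .1414.33.22...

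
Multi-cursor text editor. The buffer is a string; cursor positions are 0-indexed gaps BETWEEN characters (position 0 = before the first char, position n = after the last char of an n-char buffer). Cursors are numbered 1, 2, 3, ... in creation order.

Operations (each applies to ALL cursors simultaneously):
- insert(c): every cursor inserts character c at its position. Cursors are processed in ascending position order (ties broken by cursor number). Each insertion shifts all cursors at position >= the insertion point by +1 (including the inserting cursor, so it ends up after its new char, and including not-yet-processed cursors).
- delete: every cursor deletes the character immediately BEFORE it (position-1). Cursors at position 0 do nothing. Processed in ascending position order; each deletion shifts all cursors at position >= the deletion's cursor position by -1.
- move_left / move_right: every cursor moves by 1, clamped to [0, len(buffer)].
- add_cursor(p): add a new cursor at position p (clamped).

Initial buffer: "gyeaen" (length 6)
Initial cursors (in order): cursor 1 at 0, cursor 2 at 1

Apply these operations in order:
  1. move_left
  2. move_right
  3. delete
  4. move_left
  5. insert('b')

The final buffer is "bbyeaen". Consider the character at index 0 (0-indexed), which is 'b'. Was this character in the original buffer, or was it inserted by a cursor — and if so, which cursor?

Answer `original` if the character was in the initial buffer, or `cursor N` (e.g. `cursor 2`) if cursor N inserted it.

Answer: cursor 1

Derivation:
After op 1 (move_left): buffer="gyeaen" (len 6), cursors c1@0 c2@0, authorship ......
After op 2 (move_right): buffer="gyeaen" (len 6), cursors c1@1 c2@1, authorship ......
After op 3 (delete): buffer="yeaen" (len 5), cursors c1@0 c2@0, authorship .....
After op 4 (move_left): buffer="yeaen" (len 5), cursors c1@0 c2@0, authorship .....
After op 5 (insert('b')): buffer="bbyeaen" (len 7), cursors c1@2 c2@2, authorship 12.....
Authorship (.=original, N=cursor N): 1 2 . . . . .
Index 0: author = 1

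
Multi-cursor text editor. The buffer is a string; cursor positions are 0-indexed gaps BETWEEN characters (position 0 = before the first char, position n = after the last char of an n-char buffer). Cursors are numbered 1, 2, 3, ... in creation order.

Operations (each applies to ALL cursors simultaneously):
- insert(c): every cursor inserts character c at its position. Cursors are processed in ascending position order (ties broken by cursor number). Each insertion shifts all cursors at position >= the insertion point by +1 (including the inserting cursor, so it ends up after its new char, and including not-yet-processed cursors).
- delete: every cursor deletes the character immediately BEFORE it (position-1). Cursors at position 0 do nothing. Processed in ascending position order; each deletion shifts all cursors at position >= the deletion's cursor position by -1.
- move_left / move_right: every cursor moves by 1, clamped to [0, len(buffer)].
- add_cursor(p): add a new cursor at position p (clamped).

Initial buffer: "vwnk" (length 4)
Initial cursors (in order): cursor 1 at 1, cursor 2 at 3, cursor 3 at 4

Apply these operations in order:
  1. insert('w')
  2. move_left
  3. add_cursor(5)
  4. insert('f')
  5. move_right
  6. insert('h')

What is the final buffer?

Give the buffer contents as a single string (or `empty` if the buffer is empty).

After op 1 (insert('w')): buffer="vwwnwkw" (len 7), cursors c1@2 c2@5 c3@7, authorship .1..2.3
After op 2 (move_left): buffer="vwwnwkw" (len 7), cursors c1@1 c2@4 c3@6, authorship .1..2.3
After op 3 (add_cursor(5)): buffer="vwwnwkw" (len 7), cursors c1@1 c2@4 c4@5 c3@6, authorship .1..2.3
After op 4 (insert('f')): buffer="vfwwnfwfkfw" (len 11), cursors c1@2 c2@6 c4@8 c3@10, authorship .11..224.33
After op 5 (move_right): buffer="vfwwnfwfkfw" (len 11), cursors c1@3 c2@7 c4@9 c3@11, authorship .11..224.33
After op 6 (insert('h')): buffer="vfwhwnfwhfkhfwh" (len 15), cursors c1@4 c2@9 c4@12 c3@15, authorship .111..2224.4333

Answer: vfwhwnfwhfkhfwh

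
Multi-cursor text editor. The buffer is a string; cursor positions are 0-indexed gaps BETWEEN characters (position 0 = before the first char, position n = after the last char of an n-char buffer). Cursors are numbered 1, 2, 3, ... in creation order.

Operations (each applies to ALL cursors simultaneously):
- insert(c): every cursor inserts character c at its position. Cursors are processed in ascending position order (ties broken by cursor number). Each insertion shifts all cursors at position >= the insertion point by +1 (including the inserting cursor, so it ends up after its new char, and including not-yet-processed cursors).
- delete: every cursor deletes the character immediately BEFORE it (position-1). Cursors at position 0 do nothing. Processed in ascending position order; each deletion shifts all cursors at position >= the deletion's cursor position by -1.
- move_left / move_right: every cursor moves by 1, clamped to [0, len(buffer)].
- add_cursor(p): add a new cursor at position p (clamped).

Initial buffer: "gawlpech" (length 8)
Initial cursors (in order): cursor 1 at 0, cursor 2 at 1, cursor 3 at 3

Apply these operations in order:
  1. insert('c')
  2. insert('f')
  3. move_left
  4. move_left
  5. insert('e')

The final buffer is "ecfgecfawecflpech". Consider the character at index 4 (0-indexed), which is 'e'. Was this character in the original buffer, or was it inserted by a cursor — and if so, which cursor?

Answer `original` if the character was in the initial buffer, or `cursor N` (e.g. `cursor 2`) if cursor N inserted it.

After op 1 (insert('c')): buffer="cgcawclpech" (len 11), cursors c1@1 c2@3 c3@6, authorship 1.2..3.....
After op 2 (insert('f')): buffer="cfgcfawcflpech" (len 14), cursors c1@2 c2@5 c3@9, authorship 11.22..33.....
After op 3 (move_left): buffer="cfgcfawcflpech" (len 14), cursors c1@1 c2@4 c3@8, authorship 11.22..33.....
After op 4 (move_left): buffer="cfgcfawcflpech" (len 14), cursors c1@0 c2@3 c3@7, authorship 11.22..33.....
After op 5 (insert('e')): buffer="ecfgecfawecflpech" (len 17), cursors c1@1 c2@5 c3@10, authorship 111.222..333.....
Authorship (.=original, N=cursor N): 1 1 1 . 2 2 2 . . 3 3 3 . . . . .
Index 4: author = 2

Answer: cursor 2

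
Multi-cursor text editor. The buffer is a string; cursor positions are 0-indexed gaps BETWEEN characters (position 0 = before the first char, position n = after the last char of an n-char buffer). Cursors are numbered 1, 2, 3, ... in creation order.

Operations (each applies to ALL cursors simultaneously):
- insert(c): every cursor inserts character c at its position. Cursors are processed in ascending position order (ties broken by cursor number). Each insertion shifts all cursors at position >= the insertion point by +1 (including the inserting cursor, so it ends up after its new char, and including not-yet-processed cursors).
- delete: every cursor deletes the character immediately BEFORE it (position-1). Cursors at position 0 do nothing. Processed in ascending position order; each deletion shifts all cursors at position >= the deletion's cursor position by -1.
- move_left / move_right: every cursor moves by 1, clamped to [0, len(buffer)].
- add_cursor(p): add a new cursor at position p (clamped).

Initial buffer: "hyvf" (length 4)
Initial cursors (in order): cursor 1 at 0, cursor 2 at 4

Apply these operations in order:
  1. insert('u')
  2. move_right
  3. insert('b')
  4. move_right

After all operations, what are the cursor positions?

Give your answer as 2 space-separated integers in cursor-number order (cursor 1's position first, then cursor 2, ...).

Answer: 4 8

Derivation:
After op 1 (insert('u')): buffer="uhyvfu" (len 6), cursors c1@1 c2@6, authorship 1....2
After op 2 (move_right): buffer="uhyvfu" (len 6), cursors c1@2 c2@6, authorship 1....2
After op 3 (insert('b')): buffer="uhbyvfub" (len 8), cursors c1@3 c2@8, authorship 1.1...22
After op 4 (move_right): buffer="uhbyvfub" (len 8), cursors c1@4 c2@8, authorship 1.1...22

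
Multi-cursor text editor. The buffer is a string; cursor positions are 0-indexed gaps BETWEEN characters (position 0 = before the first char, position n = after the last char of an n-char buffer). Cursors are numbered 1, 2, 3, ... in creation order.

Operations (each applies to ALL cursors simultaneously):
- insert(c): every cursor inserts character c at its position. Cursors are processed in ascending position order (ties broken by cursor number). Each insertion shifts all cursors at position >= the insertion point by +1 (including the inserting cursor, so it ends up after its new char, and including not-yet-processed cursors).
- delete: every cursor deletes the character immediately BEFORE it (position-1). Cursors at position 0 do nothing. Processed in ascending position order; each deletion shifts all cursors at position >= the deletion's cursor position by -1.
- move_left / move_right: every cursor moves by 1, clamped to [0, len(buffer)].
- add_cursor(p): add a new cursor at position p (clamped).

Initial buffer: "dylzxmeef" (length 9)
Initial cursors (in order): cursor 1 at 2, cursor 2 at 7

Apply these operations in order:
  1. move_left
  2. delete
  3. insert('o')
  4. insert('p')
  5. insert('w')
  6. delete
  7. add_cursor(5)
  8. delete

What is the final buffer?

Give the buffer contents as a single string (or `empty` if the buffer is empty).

Answer: oylxoeef

Derivation:
After op 1 (move_left): buffer="dylzxmeef" (len 9), cursors c1@1 c2@6, authorship .........
After op 2 (delete): buffer="ylzxeef" (len 7), cursors c1@0 c2@4, authorship .......
After op 3 (insert('o')): buffer="oylzxoeef" (len 9), cursors c1@1 c2@6, authorship 1....2...
After op 4 (insert('p')): buffer="opylzxopeef" (len 11), cursors c1@2 c2@8, authorship 11....22...
After op 5 (insert('w')): buffer="opwylzxopweef" (len 13), cursors c1@3 c2@10, authorship 111....222...
After op 6 (delete): buffer="opylzxopeef" (len 11), cursors c1@2 c2@8, authorship 11....22...
After op 7 (add_cursor(5)): buffer="opylzxopeef" (len 11), cursors c1@2 c3@5 c2@8, authorship 11....22...
After op 8 (delete): buffer="oylxoeef" (len 8), cursors c1@1 c3@3 c2@5, authorship 1...2...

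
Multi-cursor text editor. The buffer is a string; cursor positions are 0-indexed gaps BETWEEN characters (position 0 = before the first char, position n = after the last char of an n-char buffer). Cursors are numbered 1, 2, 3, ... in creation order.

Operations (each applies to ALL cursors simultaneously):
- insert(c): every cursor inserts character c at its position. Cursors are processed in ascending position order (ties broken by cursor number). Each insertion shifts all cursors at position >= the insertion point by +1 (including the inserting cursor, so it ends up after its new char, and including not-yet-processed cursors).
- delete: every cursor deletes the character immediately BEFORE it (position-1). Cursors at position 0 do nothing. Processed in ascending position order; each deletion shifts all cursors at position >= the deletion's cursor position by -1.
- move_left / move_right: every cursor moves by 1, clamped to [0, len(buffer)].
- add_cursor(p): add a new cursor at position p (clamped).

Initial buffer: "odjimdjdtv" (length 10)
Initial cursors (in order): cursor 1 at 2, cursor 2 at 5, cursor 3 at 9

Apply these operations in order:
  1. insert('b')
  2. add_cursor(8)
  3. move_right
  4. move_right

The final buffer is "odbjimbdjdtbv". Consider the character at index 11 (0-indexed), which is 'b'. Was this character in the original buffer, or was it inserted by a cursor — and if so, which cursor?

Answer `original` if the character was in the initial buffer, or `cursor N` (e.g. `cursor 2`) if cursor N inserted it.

After op 1 (insert('b')): buffer="odbjimbdjdtbv" (len 13), cursors c1@3 c2@7 c3@12, authorship ..1...2....3.
After op 2 (add_cursor(8)): buffer="odbjimbdjdtbv" (len 13), cursors c1@3 c2@7 c4@8 c3@12, authorship ..1...2....3.
After op 3 (move_right): buffer="odbjimbdjdtbv" (len 13), cursors c1@4 c2@8 c4@9 c3@13, authorship ..1...2....3.
After op 4 (move_right): buffer="odbjimbdjdtbv" (len 13), cursors c1@5 c2@9 c4@10 c3@13, authorship ..1...2....3.
Authorship (.=original, N=cursor N): . . 1 . . . 2 . . . . 3 .
Index 11: author = 3

Answer: cursor 3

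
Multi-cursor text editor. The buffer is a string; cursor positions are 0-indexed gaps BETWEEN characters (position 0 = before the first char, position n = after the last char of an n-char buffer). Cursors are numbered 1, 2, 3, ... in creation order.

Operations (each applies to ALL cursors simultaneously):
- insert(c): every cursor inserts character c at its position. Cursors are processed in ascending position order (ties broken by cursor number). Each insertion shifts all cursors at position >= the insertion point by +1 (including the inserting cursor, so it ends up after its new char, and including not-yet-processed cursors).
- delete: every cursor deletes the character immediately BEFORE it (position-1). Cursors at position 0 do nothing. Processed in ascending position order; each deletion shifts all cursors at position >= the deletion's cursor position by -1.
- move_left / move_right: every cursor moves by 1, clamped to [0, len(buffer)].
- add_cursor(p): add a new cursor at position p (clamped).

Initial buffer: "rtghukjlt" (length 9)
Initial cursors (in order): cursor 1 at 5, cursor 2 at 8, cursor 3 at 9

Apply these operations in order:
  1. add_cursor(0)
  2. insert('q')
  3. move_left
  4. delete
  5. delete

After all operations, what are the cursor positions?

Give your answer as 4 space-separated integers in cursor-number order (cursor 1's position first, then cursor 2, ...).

Answer: 4 6 6 0

Derivation:
After op 1 (add_cursor(0)): buffer="rtghukjlt" (len 9), cursors c4@0 c1@5 c2@8 c3@9, authorship .........
After op 2 (insert('q')): buffer="qrtghuqkjlqtq" (len 13), cursors c4@1 c1@7 c2@11 c3@13, authorship 4.....1...2.3
After op 3 (move_left): buffer="qrtghuqkjlqtq" (len 13), cursors c4@0 c1@6 c2@10 c3@12, authorship 4.....1...2.3
After op 4 (delete): buffer="qrtghqkjqq" (len 10), cursors c4@0 c1@5 c2@8 c3@9, authorship 4....1..23
After op 5 (delete): buffer="qrtgqkq" (len 7), cursors c4@0 c1@4 c2@6 c3@6, authorship 4...1.3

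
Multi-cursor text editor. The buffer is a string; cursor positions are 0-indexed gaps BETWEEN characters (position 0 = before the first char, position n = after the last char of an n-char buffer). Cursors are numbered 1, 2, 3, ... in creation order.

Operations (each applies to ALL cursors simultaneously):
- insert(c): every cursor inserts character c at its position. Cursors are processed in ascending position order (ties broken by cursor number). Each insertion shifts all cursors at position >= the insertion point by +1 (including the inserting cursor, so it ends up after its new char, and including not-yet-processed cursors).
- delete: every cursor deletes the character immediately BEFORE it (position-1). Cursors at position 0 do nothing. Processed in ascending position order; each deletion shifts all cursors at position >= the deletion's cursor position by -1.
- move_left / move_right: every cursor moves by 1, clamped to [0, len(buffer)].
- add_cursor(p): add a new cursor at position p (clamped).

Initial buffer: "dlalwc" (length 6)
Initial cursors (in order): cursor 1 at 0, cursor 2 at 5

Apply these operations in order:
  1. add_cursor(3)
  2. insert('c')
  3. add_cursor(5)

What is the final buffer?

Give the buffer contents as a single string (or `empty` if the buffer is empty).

Answer: cdlaclwcc

Derivation:
After op 1 (add_cursor(3)): buffer="dlalwc" (len 6), cursors c1@0 c3@3 c2@5, authorship ......
After op 2 (insert('c')): buffer="cdlaclwcc" (len 9), cursors c1@1 c3@5 c2@8, authorship 1...3..2.
After op 3 (add_cursor(5)): buffer="cdlaclwcc" (len 9), cursors c1@1 c3@5 c4@5 c2@8, authorship 1...3..2.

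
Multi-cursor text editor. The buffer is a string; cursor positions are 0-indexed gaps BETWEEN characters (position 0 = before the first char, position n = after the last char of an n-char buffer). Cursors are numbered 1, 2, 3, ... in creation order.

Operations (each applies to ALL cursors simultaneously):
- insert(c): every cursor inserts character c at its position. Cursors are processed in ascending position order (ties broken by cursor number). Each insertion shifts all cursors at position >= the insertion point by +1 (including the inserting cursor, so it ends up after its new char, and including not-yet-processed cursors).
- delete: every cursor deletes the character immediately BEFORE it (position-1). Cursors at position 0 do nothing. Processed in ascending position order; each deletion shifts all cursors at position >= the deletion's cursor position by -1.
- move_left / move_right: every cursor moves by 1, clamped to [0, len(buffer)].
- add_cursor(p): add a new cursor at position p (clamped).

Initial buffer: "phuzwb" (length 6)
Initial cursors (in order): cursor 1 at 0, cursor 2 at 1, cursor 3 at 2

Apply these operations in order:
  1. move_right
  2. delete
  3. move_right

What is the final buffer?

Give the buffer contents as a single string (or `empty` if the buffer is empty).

After op 1 (move_right): buffer="phuzwb" (len 6), cursors c1@1 c2@2 c3@3, authorship ......
After op 2 (delete): buffer="zwb" (len 3), cursors c1@0 c2@0 c3@0, authorship ...
After op 3 (move_right): buffer="zwb" (len 3), cursors c1@1 c2@1 c3@1, authorship ...

Answer: zwb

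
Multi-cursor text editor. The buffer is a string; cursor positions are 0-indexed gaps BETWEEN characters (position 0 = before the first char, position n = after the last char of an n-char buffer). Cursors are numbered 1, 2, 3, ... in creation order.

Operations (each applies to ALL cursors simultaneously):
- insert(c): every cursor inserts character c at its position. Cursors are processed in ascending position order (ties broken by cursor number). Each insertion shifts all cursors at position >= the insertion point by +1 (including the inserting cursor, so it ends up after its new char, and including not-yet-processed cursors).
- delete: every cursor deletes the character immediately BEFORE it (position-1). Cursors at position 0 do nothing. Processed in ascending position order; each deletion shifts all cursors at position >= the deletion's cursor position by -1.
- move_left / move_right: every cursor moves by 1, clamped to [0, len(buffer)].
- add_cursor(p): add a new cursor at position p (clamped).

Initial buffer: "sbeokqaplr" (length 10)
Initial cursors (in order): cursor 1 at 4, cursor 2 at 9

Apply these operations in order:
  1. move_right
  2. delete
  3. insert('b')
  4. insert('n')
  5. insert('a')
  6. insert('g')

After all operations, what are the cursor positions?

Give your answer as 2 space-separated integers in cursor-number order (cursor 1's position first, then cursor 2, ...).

After op 1 (move_right): buffer="sbeokqaplr" (len 10), cursors c1@5 c2@10, authorship ..........
After op 2 (delete): buffer="sbeoqapl" (len 8), cursors c1@4 c2@8, authorship ........
After op 3 (insert('b')): buffer="sbeobqaplb" (len 10), cursors c1@5 c2@10, authorship ....1....2
After op 4 (insert('n')): buffer="sbeobnqaplbn" (len 12), cursors c1@6 c2@12, authorship ....11....22
After op 5 (insert('a')): buffer="sbeobnaqaplbna" (len 14), cursors c1@7 c2@14, authorship ....111....222
After op 6 (insert('g')): buffer="sbeobnagqaplbnag" (len 16), cursors c1@8 c2@16, authorship ....1111....2222

Answer: 8 16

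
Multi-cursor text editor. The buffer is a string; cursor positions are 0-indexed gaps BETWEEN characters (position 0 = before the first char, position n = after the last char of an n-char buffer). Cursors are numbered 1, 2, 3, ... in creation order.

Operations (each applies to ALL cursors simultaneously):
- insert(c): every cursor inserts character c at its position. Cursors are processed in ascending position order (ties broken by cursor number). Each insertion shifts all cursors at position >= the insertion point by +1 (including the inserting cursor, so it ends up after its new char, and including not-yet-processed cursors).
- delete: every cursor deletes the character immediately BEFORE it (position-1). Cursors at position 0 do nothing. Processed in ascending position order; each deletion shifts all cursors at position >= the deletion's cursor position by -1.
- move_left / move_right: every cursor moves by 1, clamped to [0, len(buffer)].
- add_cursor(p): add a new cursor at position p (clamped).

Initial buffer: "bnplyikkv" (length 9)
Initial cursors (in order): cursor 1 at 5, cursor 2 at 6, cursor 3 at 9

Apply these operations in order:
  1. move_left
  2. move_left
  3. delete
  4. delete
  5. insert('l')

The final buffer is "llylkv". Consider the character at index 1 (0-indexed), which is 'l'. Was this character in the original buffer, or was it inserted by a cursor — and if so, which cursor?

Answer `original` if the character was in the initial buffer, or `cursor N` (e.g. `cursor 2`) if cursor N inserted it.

After op 1 (move_left): buffer="bnplyikkv" (len 9), cursors c1@4 c2@5 c3@8, authorship .........
After op 2 (move_left): buffer="bnplyikkv" (len 9), cursors c1@3 c2@4 c3@7, authorship .........
After op 3 (delete): buffer="bnyikv" (len 6), cursors c1@2 c2@2 c3@4, authorship ......
After op 4 (delete): buffer="ykv" (len 3), cursors c1@0 c2@0 c3@1, authorship ...
After op 5 (insert('l')): buffer="llylkv" (len 6), cursors c1@2 c2@2 c3@4, authorship 12.3..
Authorship (.=original, N=cursor N): 1 2 . 3 . .
Index 1: author = 2

Answer: cursor 2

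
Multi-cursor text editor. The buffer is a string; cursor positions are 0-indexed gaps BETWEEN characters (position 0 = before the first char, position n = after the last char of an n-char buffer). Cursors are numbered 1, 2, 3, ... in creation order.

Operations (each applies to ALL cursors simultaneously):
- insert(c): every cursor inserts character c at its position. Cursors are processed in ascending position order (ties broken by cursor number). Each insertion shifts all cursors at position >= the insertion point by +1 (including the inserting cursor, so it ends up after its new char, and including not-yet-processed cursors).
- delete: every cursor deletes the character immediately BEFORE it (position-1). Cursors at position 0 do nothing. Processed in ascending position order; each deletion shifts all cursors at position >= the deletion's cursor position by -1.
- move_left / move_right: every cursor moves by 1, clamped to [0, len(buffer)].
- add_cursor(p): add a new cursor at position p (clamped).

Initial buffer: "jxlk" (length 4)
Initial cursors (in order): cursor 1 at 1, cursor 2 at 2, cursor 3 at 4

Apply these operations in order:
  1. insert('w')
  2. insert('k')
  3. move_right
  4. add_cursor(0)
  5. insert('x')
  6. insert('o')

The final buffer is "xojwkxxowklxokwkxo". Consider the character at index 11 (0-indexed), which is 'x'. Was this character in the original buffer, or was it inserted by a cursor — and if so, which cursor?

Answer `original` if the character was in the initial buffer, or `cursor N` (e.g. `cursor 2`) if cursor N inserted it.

After op 1 (insert('w')): buffer="jwxwlkw" (len 7), cursors c1@2 c2@4 c3@7, authorship .1.2..3
After op 2 (insert('k')): buffer="jwkxwklkwk" (len 10), cursors c1@3 c2@6 c3@10, authorship .11.22..33
After op 3 (move_right): buffer="jwkxwklkwk" (len 10), cursors c1@4 c2@7 c3@10, authorship .11.22..33
After op 4 (add_cursor(0)): buffer="jwkxwklkwk" (len 10), cursors c4@0 c1@4 c2@7 c3@10, authorship .11.22..33
After op 5 (insert('x')): buffer="xjwkxxwklxkwkx" (len 14), cursors c4@1 c1@6 c2@10 c3@14, authorship 4.11.122.2.333
After op 6 (insert('o')): buffer="xojwkxxowklxokwkxo" (len 18), cursors c4@2 c1@8 c2@13 c3@18, authorship 44.11.1122.22.3333
Authorship (.=original, N=cursor N): 4 4 . 1 1 . 1 1 2 2 . 2 2 . 3 3 3 3
Index 11: author = 2

Answer: cursor 2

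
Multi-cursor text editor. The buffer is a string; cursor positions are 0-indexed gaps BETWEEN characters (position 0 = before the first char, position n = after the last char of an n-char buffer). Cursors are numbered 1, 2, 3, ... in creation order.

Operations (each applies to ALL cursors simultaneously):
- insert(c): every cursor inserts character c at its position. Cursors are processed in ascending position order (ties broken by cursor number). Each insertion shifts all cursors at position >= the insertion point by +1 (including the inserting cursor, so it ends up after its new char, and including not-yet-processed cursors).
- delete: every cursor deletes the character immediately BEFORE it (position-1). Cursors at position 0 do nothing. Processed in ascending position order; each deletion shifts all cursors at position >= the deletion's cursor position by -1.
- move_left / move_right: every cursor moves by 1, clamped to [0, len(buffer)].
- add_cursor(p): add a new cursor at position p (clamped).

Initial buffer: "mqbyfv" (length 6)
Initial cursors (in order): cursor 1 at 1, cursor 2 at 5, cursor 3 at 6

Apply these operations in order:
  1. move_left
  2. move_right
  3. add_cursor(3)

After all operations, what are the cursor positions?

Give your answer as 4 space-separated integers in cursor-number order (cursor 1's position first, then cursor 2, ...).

Answer: 1 5 6 3

Derivation:
After op 1 (move_left): buffer="mqbyfv" (len 6), cursors c1@0 c2@4 c3@5, authorship ......
After op 2 (move_right): buffer="mqbyfv" (len 6), cursors c1@1 c2@5 c3@6, authorship ......
After op 3 (add_cursor(3)): buffer="mqbyfv" (len 6), cursors c1@1 c4@3 c2@5 c3@6, authorship ......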